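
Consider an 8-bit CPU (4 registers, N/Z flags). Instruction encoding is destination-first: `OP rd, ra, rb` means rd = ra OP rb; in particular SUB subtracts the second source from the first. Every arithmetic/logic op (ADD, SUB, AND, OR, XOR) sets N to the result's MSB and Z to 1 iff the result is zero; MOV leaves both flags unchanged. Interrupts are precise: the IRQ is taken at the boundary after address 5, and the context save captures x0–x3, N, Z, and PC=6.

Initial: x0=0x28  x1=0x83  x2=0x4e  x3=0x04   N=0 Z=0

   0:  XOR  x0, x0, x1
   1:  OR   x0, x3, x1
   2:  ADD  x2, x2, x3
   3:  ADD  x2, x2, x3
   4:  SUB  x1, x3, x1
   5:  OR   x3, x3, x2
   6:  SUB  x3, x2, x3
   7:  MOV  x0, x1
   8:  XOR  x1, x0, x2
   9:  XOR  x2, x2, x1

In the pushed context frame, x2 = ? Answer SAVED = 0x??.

SAVED = 0x56

after  0: x0=0xab x1=0x83 x2=0x4e x3=0x04  N=1 Z=0
after  1: x0=0x87 x1=0x83 x2=0x4e x3=0x04  N=1 Z=0
after  2: x0=0x87 x1=0x83 x2=0x52 x3=0x04  N=0 Z=0
after  3: x0=0x87 x1=0x83 x2=0x56 x3=0x04  N=0 Z=0
after  4: x0=0x87 x1=0x81 x2=0x56 x3=0x04  N=1 Z=0
after  5: x0=0x87 x1=0x81 x2=0x56 x3=0x56  N=0 Z=0
-- IRQ taken; context saved, return-PC = 6 --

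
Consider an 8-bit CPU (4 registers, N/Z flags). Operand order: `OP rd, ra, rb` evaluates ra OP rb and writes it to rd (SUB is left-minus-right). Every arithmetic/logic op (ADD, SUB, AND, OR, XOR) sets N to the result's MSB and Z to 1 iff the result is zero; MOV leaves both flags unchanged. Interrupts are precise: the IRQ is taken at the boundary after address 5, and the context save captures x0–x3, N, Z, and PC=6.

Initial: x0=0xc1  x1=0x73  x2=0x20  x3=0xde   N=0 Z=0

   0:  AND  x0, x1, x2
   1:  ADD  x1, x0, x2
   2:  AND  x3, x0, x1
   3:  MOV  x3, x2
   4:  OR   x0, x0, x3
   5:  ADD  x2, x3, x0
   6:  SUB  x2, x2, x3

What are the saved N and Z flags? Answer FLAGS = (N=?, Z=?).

after  0: x0=0x20 x1=0x73 x2=0x20 x3=0xde  N=0 Z=0
after  1: x0=0x20 x1=0x40 x2=0x20 x3=0xde  N=0 Z=0
after  2: x0=0x20 x1=0x40 x2=0x20 x3=0x00  N=0 Z=1
after  3: x0=0x20 x1=0x40 x2=0x20 x3=0x20  N=0 Z=1
after  4: x0=0x20 x1=0x40 x2=0x20 x3=0x20  N=0 Z=0
after  5: x0=0x20 x1=0x40 x2=0x40 x3=0x20  N=0 Z=0
-- IRQ taken; context saved, return-PC = 6 --

FLAGS = (N=0, Z=0)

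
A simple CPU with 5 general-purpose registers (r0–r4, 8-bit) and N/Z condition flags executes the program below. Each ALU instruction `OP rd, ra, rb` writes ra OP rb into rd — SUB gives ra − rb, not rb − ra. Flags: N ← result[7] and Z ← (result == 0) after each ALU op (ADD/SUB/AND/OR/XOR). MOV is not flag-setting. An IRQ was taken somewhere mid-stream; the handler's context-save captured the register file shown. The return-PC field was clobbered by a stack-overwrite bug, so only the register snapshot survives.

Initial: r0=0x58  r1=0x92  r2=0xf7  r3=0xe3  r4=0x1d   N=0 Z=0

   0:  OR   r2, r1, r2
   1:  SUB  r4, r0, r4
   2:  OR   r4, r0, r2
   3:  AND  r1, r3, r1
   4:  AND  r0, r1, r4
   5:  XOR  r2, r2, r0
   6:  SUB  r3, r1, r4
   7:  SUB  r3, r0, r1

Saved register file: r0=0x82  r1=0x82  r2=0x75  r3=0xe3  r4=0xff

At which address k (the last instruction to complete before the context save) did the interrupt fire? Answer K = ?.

K = 5

after  0: r0=0x58 r1=0x92 r2=0xf7 r3=0xe3 r4=0x1d  N=1 Z=0
after  1: r0=0x58 r1=0x92 r2=0xf7 r3=0xe3 r4=0x3b  N=0 Z=0
after  2: r0=0x58 r1=0x92 r2=0xf7 r3=0xe3 r4=0xff  N=1 Z=0
after  3: r0=0x58 r1=0x82 r2=0xf7 r3=0xe3 r4=0xff  N=1 Z=0
after  4: r0=0x82 r1=0x82 r2=0xf7 r3=0xe3 r4=0xff  N=1 Z=0
after  5: r0=0x82 r1=0x82 r2=0x75 r3=0xe3 r4=0xff  N=0 Z=0
-- IRQ taken; context saved, return-PC = 6 --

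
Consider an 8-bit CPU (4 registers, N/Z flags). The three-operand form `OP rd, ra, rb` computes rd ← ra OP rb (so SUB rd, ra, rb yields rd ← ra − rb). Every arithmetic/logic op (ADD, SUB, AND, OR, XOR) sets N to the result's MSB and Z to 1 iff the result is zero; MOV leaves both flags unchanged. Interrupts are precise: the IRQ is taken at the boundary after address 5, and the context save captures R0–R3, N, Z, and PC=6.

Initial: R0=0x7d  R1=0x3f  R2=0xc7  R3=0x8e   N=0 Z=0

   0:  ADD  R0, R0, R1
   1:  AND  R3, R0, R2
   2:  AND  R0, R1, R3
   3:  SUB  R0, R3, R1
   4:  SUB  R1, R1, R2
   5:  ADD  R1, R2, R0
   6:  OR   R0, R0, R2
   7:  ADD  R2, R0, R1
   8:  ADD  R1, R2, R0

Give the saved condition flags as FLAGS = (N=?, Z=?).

after  0: R0=0xbc R1=0x3f R2=0xc7 R3=0x8e  N=1 Z=0
after  1: R0=0xbc R1=0x3f R2=0xc7 R3=0x84  N=1 Z=0
after  2: R0=0x04 R1=0x3f R2=0xc7 R3=0x84  N=0 Z=0
after  3: R0=0x45 R1=0x3f R2=0xc7 R3=0x84  N=0 Z=0
after  4: R0=0x45 R1=0x78 R2=0xc7 R3=0x84  N=0 Z=0
after  5: R0=0x45 R1=0x0c R2=0xc7 R3=0x84  N=0 Z=0
-- IRQ taken; context saved, return-PC = 6 --

FLAGS = (N=0, Z=0)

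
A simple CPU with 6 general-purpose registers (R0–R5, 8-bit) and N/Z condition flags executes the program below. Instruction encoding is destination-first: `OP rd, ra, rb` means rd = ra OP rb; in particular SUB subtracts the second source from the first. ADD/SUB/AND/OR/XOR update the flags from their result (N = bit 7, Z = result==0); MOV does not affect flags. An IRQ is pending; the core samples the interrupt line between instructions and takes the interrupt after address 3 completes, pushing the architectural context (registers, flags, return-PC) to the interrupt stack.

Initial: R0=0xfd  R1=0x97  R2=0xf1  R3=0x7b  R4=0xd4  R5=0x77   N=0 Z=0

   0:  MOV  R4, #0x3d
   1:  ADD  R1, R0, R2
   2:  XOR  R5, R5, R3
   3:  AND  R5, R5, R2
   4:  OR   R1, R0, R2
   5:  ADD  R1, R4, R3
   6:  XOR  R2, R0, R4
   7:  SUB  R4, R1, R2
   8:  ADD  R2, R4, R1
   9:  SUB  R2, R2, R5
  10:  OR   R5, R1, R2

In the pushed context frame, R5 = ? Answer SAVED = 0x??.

SAVED = 0x00

after  0: R0=0xfd R1=0x97 R2=0xf1 R3=0x7b R4=0x3d R5=0x77  N=0 Z=0
after  1: R0=0xfd R1=0xee R2=0xf1 R3=0x7b R4=0x3d R5=0x77  N=1 Z=0
after  2: R0=0xfd R1=0xee R2=0xf1 R3=0x7b R4=0x3d R5=0x0c  N=0 Z=0
after  3: R0=0xfd R1=0xee R2=0xf1 R3=0x7b R4=0x3d R5=0x00  N=0 Z=1
-- IRQ taken; context saved, return-PC = 4 --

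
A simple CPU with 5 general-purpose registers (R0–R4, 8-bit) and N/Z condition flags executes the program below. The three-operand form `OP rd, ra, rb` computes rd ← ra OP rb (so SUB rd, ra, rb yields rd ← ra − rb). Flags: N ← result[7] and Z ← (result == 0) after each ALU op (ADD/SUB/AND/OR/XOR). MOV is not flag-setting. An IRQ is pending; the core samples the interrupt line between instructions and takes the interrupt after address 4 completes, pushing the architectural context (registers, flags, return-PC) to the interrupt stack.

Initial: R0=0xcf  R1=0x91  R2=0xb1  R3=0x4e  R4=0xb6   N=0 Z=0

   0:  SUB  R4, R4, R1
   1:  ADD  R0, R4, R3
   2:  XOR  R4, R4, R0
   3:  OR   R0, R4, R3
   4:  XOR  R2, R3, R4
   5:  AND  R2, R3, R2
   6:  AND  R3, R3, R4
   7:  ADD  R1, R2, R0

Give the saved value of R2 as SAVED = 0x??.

after  0: R0=0xcf R1=0x91 R2=0xb1 R3=0x4e R4=0x25  N=0 Z=0
after  1: R0=0x73 R1=0x91 R2=0xb1 R3=0x4e R4=0x25  N=0 Z=0
after  2: R0=0x73 R1=0x91 R2=0xb1 R3=0x4e R4=0x56  N=0 Z=0
after  3: R0=0x5e R1=0x91 R2=0xb1 R3=0x4e R4=0x56  N=0 Z=0
after  4: R0=0x5e R1=0x91 R2=0x18 R3=0x4e R4=0x56  N=0 Z=0
-- IRQ taken; context saved, return-PC = 5 --

SAVED = 0x18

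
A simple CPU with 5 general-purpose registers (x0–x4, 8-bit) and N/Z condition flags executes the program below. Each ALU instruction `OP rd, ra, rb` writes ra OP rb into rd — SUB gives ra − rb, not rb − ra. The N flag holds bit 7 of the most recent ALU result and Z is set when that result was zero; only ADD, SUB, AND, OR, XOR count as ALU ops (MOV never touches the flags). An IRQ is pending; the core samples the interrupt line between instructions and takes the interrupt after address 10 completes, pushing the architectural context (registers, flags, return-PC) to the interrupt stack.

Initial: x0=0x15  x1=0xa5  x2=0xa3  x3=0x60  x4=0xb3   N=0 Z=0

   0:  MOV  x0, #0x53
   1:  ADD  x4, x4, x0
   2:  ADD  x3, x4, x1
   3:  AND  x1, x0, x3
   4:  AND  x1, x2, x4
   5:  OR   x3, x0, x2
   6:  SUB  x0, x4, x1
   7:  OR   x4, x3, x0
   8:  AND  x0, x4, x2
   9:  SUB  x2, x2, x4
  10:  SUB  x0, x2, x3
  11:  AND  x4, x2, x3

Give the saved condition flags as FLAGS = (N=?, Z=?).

FLAGS = (N=1, Z=0)

after  0: x0=0x53 x1=0xa5 x2=0xa3 x3=0x60 x4=0xb3  N=0 Z=0
after  1: x0=0x53 x1=0xa5 x2=0xa3 x3=0x60 x4=0x06  N=0 Z=0
after  2: x0=0x53 x1=0xa5 x2=0xa3 x3=0xab x4=0x06  N=1 Z=0
after  3: x0=0x53 x1=0x03 x2=0xa3 x3=0xab x4=0x06  N=0 Z=0
after  4: x0=0x53 x1=0x02 x2=0xa3 x3=0xab x4=0x06  N=0 Z=0
after  5: x0=0x53 x1=0x02 x2=0xa3 x3=0xf3 x4=0x06  N=1 Z=0
after  6: x0=0x04 x1=0x02 x2=0xa3 x3=0xf3 x4=0x06  N=0 Z=0
after  7: x0=0x04 x1=0x02 x2=0xa3 x3=0xf3 x4=0xf7  N=1 Z=0
after  8: x0=0xa3 x1=0x02 x2=0xa3 x3=0xf3 x4=0xf7  N=1 Z=0
after  9: x0=0xa3 x1=0x02 x2=0xac x3=0xf3 x4=0xf7  N=1 Z=0
after 10: x0=0xb9 x1=0x02 x2=0xac x3=0xf3 x4=0xf7  N=1 Z=0
-- IRQ taken; context saved, return-PC = 11 --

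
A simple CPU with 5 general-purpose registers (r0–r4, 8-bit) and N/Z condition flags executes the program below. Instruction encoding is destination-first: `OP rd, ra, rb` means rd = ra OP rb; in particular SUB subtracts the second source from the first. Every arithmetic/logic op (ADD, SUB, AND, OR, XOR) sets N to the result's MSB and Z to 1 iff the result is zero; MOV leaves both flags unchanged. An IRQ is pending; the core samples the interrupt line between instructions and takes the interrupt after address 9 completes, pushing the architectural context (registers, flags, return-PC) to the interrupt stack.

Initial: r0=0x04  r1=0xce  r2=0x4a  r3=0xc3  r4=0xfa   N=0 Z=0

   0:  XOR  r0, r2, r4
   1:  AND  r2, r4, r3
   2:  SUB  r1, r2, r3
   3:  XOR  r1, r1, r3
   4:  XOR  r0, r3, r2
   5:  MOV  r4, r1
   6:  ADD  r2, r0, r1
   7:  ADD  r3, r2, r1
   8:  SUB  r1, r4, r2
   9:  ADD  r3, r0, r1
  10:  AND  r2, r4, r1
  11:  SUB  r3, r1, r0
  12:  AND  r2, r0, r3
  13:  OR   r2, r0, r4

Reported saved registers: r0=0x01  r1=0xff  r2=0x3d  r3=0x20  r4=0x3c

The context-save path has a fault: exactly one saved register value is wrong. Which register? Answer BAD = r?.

after  0: r0=0xb0 r1=0xce r2=0x4a r3=0xc3 r4=0xfa  N=1 Z=0
after  1: r0=0xb0 r1=0xce r2=0xc2 r3=0xc3 r4=0xfa  N=1 Z=0
after  2: r0=0xb0 r1=0xff r2=0xc2 r3=0xc3 r4=0xfa  N=1 Z=0
after  3: r0=0xb0 r1=0x3c r2=0xc2 r3=0xc3 r4=0xfa  N=0 Z=0
after  4: r0=0x01 r1=0x3c r2=0xc2 r3=0xc3 r4=0xfa  N=0 Z=0
after  5: r0=0x01 r1=0x3c r2=0xc2 r3=0xc3 r4=0x3c  N=0 Z=0
after  6: r0=0x01 r1=0x3c r2=0x3d r3=0xc3 r4=0x3c  N=0 Z=0
after  7: r0=0x01 r1=0x3c r2=0x3d r3=0x79 r4=0x3c  N=0 Z=0
after  8: r0=0x01 r1=0xff r2=0x3d r3=0x79 r4=0x3c  N=1 Z=0
after  9: r0=0x01 r1=0xff r2=0x3d r3=0x00 r4=0x3c  N=0 Z=1
-- IRQ taken; context saved, return-PC = 10 --
mismatch: r3: reported 0x20 vs actual 0x00

BAD = r3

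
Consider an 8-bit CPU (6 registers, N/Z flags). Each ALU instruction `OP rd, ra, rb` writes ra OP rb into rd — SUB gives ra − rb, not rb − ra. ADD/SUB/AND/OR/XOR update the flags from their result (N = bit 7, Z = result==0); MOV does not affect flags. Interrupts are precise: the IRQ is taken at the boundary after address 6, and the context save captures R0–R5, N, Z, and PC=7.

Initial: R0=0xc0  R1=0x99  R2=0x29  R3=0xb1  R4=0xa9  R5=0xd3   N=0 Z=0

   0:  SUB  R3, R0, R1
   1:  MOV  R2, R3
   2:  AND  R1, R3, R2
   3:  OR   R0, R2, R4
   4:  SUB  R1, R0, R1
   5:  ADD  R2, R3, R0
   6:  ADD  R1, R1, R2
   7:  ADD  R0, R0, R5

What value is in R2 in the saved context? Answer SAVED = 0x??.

SAVED = 0xd6

after  0: R0=0xc0 R1=0x99 R2=0x29 R3=0x27 R4=0xa9 R5=0xd3  N=0 Z=0
after  1: R0=0xc0 R1=0x99 R2=0x27 R3=0x27 R4=0xa9 R5=0xd3  N=0 Z=0
after  2: R0=0xc0 R1=0x27 R2=0x27 R3=0x27 R4=0xa9 R5=0xd3  N=0 Z=0
after  3: R0=0xaf R1=0x27 R2=0x27 R3=0x27 R4=0xa9 R5=0xd3  N=1 Z=0
after  4: R0=0xaf R1=0x88 R2=0x27 R3=0x27 R4=0xa9 R5=0xd3  N=1 Z=0
after  5: R0=0xaf R1=0x88 R2=0xd6 R3=0x27 R4=0xa9 R5=0xd3  N=1 Z=0
after  6: R0=0xaf R1=0x5e R2=0xd6 R3=0x27 R4=0xa9 R5=0xd3  N=0 Z=0
-- IRQ taken; context saved, return-PC = 7 --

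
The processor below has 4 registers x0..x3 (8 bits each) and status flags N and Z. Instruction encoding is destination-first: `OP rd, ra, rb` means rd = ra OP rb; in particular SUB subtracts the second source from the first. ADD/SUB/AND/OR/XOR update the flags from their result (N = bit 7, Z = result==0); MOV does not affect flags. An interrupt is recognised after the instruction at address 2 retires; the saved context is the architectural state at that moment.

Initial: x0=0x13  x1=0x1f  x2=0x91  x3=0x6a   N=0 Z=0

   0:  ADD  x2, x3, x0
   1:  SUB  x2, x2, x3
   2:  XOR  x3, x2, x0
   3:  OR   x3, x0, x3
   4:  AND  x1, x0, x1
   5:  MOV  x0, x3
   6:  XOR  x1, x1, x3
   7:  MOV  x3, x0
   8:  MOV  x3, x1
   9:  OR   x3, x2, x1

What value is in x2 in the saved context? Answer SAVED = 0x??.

after  0: x0=0x13 x1=0x1f x2=0x7d x3=0x6a  N=0 Z=0
after  1: x0=0x13 x1=0x1f x2=0x13 x3=0x6a  N=0 Z=0
after  2: x0=0x13 x1=0x1f x2=0x13 x3=0x00  N=0 Z=1
-- IRQ taken; context saved, return-PC = 3 --

SAVED = 0x13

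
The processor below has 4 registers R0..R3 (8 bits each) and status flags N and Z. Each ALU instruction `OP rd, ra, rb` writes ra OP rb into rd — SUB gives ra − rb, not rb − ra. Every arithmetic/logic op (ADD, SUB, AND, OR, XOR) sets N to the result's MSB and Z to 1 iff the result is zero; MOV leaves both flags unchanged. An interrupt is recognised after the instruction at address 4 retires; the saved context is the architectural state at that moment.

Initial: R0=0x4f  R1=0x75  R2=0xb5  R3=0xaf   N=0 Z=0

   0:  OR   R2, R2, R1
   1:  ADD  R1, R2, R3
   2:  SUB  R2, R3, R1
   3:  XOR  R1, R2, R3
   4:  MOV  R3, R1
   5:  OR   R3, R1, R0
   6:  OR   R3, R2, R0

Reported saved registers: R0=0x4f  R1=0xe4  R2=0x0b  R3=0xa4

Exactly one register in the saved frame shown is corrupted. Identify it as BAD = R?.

BAD = R1

after  0: R0=0x4f R1=0x75 R2=0xf5 R3=0xaf  N=1 Z=0
after  1: R0=0x4f R1=0xa4 R2=0xf5 R3=0xaf  N=1 Z=0
after  2: R0=0x4f R1=0xa4 R2=0x0b R3=0xaf  N=0 Z=0
after  3: R0=0x4f R1=0xa4 R2=0x0b R3=0xaf  N=1 Z=0
after  4: R0=0x4f R1=0xa4 R2=0x0b R3=0xa4  N=1 Z=0
-- IRQ taken; context saved, return-PC = 5 --
mismatch: R1: reported 0xe4 vs actual 0xa4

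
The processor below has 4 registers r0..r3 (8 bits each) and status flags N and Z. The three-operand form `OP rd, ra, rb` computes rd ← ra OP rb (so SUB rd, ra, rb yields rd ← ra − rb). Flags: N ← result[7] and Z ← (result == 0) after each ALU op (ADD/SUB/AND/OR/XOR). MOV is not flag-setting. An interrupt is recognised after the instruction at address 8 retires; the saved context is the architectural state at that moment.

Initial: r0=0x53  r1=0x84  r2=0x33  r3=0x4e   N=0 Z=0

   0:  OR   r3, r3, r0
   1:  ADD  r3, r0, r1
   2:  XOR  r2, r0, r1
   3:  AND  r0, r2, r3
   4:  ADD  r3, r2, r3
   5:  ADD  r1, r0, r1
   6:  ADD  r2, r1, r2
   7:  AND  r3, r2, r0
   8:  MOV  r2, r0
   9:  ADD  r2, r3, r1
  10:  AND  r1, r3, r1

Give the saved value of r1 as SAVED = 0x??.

after  0: r0=0x53 r1=0x84 r2=0x33 r3=0x5f  N=0 Z=0
after  1: r0=0x53 r1=0x84 r2=0x33 r3=0xd7  N=1 Z=0
after  2: r0=0x53 r1=0x84 r2=0xd7 r3=0xd7  N=1 Z=0
after  3: r0=0xd7 r1=0x84 r2=0xd7 r3=0xd7  N=1 Z=0
after  4: r0=0xd7 r1=0x84 r2=0xd7 r3=0xae  N=1 Z=0
after  5: r0=0xd7 r1=0x5b r2=0xd7 r3=0xae  N=0 Z=0
after  6: r0=0xd7 r1=0x5b r2=0x32 r3=0xae  N=0 Z=0
after  7: r0=0xd7 r1=0x5b r2=0x32 r3=0x12  N=0 Z=0
after  8: r0=0xd7 r1=0x5b r2=0xd7 r3=0x12  N=0 Z=0
-- IRQ taken; context saved, return-PC = 9 --

SAVED = 0x5b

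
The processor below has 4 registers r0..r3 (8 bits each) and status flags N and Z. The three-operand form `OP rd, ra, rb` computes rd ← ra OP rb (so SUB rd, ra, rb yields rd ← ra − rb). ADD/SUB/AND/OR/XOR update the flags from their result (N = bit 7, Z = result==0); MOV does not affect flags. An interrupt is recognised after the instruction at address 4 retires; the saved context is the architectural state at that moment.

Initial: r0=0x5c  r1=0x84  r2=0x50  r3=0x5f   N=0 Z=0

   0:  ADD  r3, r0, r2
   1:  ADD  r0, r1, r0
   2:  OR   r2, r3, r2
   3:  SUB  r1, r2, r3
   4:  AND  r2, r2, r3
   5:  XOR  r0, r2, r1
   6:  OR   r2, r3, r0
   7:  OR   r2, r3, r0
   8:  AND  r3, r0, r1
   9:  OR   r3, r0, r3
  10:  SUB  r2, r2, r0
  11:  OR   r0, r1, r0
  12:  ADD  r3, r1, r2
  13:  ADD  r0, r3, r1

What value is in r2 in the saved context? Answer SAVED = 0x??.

after  0: r0=0x5c r1=0x84 r2=0x50 r3=0xac  N=1 Z=0
after  1: r0=0xe0 r1=0x84 r2=0x50 r3=0xac  N=1 Z=0
after  2: r0=0xe0 r1=0x84 r2=0xfc r3=0xac  N=1 Z=0
after  3: r0=0xe0 r1=0x50 r2=0xfc r3=0xac  N=0 Z=0
after  4: r0=0xe0 r1=0x50 r2=0xac r3=0xac  N=1 Z=0
-- IRQ taken; context saved, return-PC = 5 --

SAVED = 0xac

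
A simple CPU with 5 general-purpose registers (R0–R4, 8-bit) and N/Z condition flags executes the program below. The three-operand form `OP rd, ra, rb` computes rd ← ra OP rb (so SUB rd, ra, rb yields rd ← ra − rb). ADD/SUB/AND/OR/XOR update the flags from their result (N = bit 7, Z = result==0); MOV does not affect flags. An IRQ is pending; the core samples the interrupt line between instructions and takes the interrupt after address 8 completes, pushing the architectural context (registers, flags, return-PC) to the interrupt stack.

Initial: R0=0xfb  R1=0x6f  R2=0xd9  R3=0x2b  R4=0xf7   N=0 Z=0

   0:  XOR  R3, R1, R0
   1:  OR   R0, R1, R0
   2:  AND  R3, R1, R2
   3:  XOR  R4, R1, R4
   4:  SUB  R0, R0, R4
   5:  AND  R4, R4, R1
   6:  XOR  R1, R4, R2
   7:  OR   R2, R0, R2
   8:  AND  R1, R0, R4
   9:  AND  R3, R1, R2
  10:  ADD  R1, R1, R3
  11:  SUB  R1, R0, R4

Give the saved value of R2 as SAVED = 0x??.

after  0: R0=0xfb R1=0x6f R2=0xd9 R3=0x94 R4=0xf7  N=1 Z=0
after  1: R0=0xff R1=0x6f R2=0xd9 R3=0x94 R4=0xf7  N=1 Z=0
after  2: R0=0xff R1=0x6f R2=0xd9 R3=0x49 R4=0xf7  N=0 Z=0
after  3: R0=0xff R1=0x6f R2=0xd9 R3=0x49 R4=0x98  N=1 Z=0
after  4: R0=0x67 R1=0x6f R2=0xd9 R3=0x49 R4=0x98  N=0 Z=0
after  5: R0=0x67 R1=0x6f R2=0xd9 R3=0x49 R4=0x08  N=0 Z=0
after  6: R0=0x67 R1=0xd1 R2=0xd9 R3=0x49 R4=0x08  N=1 Z=0
after  7: R0=0x67 R1=0xd1 R2=0xff R3=0x49 R4=0x08  N=1 Z=0
after  8: R0=0x67 R1=0x00 R2=0xff R3=0x49 R4=0x08  N=0 Z=1
-- IRQ taken; context saved, return-PC = 9 --

SAVED = 0xff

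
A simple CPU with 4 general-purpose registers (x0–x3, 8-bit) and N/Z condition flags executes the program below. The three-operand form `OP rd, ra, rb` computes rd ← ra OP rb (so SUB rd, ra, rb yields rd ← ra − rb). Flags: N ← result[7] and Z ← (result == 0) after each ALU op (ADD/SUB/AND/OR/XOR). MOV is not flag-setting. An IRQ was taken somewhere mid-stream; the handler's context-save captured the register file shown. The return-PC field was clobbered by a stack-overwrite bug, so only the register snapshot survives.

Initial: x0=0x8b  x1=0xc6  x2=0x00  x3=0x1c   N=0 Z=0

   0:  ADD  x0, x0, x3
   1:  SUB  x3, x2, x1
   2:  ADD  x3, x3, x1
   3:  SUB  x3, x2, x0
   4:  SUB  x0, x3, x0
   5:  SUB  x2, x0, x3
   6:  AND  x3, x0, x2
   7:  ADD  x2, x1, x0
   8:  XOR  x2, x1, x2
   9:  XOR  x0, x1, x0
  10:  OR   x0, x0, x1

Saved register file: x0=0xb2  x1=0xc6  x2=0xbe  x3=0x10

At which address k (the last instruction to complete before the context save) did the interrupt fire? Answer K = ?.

K = 8

after  0: x0=0xa7 x1=0xc6 x2=0x00 x3=0x1c  N=1 Z=0
after  1: x0=0xa7 x1=0xc6 x2=0x00 x3=0x3a  N=0 Z=0
after  2: x0=0xa7 x1=0xc6 x2=0x00 x3=0x00  N=0 Z=1
after  3: x0=0xa7 x1=0xc6 x2=0x00 x3=0x59  N=0 Z=0
after  4: x0=0xb2 x1=0xc6 x2=0x00 x3=0x59  N=1 Z=0
after  5: x0=0xb2 x1=0xc6 x2=0x59 x3=0x59  N=0 Z=0
after  6: x0=0xb2 x1=0xc6 x2=0x59 x3=0x10  N=0 Z=0
after  7: x0=0xb2 x1=0xc6 x2=0x78 x3=0x10  N=0 Z=0
after  8: x0=0xb2 x1=0xc6 x2=0xbe x3=0x10  N=1 Z=0
-- IRQ taken; context saved, return-PC = 9 --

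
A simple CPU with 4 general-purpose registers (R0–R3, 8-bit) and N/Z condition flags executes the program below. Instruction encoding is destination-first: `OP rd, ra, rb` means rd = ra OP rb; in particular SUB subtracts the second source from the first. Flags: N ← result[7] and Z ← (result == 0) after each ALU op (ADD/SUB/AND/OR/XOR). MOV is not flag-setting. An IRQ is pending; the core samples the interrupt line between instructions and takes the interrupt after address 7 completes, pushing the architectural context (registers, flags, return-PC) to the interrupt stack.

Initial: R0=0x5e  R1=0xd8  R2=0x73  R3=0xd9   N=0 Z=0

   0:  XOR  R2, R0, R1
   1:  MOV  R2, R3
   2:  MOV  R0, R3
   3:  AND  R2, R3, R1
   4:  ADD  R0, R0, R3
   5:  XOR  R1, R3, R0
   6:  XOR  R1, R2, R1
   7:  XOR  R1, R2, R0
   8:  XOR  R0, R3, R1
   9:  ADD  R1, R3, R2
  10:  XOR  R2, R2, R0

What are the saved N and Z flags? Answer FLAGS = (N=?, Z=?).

FLAGS = (N=0, Z=0)

after  0: R0=0x5e R1=0xd8 R2=0x86 R3=0xd9  N=1 Z=0
after  1: R0=0x5e R1=0xd8 R2=0xd9 R3=0xd9  N=1 Z=0
after  2: R0=0xd9 R1=0xd8 R2=0xd9 R3=0xd9  N=1 Z=0
after  3: R0=0xd9 R1=0xd8 R2=0xd8 R3=0xd9  N=1 Z=0
after  4: R0=0xb2 R1=0xd8 R2=0xd8 R3=0xd9  N=1 Z=0
after  5: R0=0xb2 R1=0x6b R2=0xd8 R3=0xd9  N=0 Z=0
after  6: R0=0xb2 R1=0xb3 R2=0xd8 R3=0xd9  N=1 Z=0
after  7: R0=0xb2 R1=0x6a R2=0xd8 R3=0xd9  N=0 Z=0
-- IRQ taken; context saved, return-PC = 8 --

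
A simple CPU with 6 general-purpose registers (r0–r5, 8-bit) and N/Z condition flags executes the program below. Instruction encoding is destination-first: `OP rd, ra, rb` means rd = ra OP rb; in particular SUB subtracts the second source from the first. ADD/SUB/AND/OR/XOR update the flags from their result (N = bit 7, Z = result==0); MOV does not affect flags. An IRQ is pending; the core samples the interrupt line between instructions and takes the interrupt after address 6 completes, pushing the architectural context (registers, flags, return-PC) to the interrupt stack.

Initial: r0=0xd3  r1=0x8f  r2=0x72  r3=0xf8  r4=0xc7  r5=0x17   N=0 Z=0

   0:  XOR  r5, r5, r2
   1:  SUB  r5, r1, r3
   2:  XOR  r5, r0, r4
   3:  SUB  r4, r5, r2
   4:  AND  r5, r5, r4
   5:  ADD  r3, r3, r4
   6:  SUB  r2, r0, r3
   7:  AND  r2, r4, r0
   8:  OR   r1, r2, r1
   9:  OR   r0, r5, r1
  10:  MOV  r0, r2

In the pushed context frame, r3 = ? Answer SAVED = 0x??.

after  0: r0=0xd3 r1=0x8f r2=0x72 r3=0xf8 r4=0xc7 r5=0x65  N=0 Z=0
after  1: r0=0xd3 r1=0x8f r2=0x72 r3=0xf8 r4=0xc7 r5=0x97  N=1 Z=0
after  2: r0=0xd3 r1=0x8f r2=0x72 r3=0xf8 r4=0xc7 r5=0x14  N=0 Z=0
after  3: r0=0xd3 r1=0x8f r2=0x72 r3=0xf8 r4=0xa2 r5=0x14  N=1 Z=0
after  4: r0=0xd3 r1=0x8f r2=0x72 r3=0xf8 r4=0xa2 r5=0x00  N=0 Z=1
after  5: r0=0xd3 r1=0x8f r2=0x72 r3=0x9a r4=0xa2 r5=0x00  N=1 Z=0
after  6: r0=0xd3 r1=0x8f r2=0x39 r3=0x9a r4=0xa2 r5=0x00  N=0 Z=0
-- IRQ taken; context saved, return-PC = 7 --

SAVED = 0x9a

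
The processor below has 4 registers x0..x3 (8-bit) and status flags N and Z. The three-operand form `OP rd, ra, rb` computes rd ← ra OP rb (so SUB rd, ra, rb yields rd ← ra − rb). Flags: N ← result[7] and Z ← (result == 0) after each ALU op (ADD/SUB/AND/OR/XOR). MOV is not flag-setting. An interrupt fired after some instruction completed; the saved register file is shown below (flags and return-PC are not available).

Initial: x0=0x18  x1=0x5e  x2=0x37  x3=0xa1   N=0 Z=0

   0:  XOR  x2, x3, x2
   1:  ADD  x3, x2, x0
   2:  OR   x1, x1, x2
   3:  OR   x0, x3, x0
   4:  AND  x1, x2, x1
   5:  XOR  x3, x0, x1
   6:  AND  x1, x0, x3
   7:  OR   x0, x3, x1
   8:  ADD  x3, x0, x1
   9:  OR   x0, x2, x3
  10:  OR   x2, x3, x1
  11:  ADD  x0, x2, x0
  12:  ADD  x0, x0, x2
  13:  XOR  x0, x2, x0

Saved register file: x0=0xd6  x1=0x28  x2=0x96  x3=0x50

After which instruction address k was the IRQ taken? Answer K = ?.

K = 9

after  0: x0=0x18 x1=0x5e x2=0x96 x3=0xa1  N=1 Z=0
after  1: x0=0x18 x1=0x5e x2=0x96 x3=0xae  N=1 Z=0
after  2: x0=0x18 x1=0xde x2=0x96 x3=0xae  N=1 Z=0
after  3: x0=0xbe x1=0xde x2=0x96 x3=0xae  N=1 Z=0
after  4: x0=0xbe x1=0x96 x2=0x96 x3=0xae  N=1 Z=0
after  5: x0=0xbe x1=0x96 x2=0x96 x3=0x28  N=0 Z=0
after  6: x0=0xbe x1=0x28 x2=0x96 x3=0x28  N=0 Z=0
after  7: x0=0x28 x1=0x28 x2=0x96 x3=0x28  N=0 Z=0
after  8: x0=0x28 x1=0x28 x2=0x96 x3=0x50  N=0 Z=0
after  9: x0=0xd6 x1=0x28 x2=0x96 x3=0x50  N=1 Z=0
-- IRQ taken; context saved, return-PC = 10 --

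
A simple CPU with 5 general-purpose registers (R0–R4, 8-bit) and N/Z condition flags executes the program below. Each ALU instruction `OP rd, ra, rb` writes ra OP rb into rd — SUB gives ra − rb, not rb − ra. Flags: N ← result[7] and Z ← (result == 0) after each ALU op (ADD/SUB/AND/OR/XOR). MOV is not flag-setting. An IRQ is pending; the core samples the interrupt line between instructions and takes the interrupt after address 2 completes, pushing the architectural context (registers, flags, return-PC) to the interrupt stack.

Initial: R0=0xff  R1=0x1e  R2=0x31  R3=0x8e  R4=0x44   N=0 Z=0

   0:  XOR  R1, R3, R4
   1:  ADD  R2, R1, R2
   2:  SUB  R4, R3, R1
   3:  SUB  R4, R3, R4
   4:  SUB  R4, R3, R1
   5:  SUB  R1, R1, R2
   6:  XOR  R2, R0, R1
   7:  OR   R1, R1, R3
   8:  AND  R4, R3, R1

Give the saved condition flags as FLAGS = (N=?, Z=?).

FLAGS = (N=1, Z=0)

after  0: R0=0xff R1=0xca R2=0x31 R3=0x8e R4=0x44  N=1 Z=0
after  1: R0=0xff R1=0xca R2=0xfb R3=0x8e R4=0x44  N=1 Z=0
after  2: R0=0xff R1=0xca R2=0xfb R3=0x8e R4=0xc4  N=1 Z=0
-- IRQ taken; context saved, return-PC = 3 --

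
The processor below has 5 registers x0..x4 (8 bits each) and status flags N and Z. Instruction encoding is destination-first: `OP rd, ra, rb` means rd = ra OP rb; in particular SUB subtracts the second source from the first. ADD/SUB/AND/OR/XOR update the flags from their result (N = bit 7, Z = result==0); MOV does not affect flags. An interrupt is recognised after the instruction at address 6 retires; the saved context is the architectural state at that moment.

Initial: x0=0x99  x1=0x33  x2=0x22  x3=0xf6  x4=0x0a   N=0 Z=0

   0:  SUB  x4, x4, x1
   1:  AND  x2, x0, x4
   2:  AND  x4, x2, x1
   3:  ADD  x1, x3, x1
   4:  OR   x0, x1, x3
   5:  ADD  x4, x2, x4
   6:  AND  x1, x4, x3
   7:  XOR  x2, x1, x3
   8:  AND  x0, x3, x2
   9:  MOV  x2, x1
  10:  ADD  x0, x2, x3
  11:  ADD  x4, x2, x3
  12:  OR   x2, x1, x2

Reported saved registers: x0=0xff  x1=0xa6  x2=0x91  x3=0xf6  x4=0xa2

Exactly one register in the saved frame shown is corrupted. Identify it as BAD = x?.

BAD = x1

after  0: x0=0x99 x1=0x33 x2=0x22 x3=0xf6 x4=0xd7  N=1 Z=0
after  1: x0=0x99 x1=0x33 x2=0x91 x3=0xf6 x4=0xd7  N=1 Z=0
after  2: x0=0x99 x1=0x33 x2=0x91 x3=0xf6 x4=0x11  N=0 Z=0
after  3: x0=0x99 x1=0x29 x2=0x91 x3=0xf6 x4=0x11  N=0 Z=0
after  4: x0=0xff x1=0x29 x2=0x91 x3=0xf6 x4=0x11  N=1 Z=0
after  5: x0=0xff x1=0x29 x2=0x91 x3=0xf6 x4=0xa2  N=1 Z=0
after  6: x0=0xff x1=0xa2 x2=0x91 x3=0xf6 x4=0xa2  N=1 Z=0
-- IRQ taken; context saved, return-PC = 7 --
mismatch: x1: reported 0xa6 vs actual 0xa2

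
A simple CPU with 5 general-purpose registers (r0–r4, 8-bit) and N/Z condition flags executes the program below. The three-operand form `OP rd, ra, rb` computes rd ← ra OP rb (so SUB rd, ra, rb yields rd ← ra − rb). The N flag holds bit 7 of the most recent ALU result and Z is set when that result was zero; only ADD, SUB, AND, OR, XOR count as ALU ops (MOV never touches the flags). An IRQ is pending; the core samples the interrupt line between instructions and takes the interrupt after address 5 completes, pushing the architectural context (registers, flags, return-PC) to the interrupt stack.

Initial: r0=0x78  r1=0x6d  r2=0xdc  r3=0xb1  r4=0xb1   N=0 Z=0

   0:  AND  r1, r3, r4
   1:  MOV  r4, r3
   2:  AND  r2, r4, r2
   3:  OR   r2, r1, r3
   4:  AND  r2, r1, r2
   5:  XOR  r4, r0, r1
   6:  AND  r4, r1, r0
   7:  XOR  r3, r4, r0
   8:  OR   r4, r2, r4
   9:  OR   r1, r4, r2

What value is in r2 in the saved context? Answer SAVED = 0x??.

after  0: r0=0x78 r1=0xb1 r2=0xdc r3=0xb1 r4=0xb1  N=1 Z=0
after  1: r0=0x78 r1=0xb1 r2=0xdc r3=0xb1 r4=0xb1  N=1 Z=0
after  2: r0=0x78 r1=0xb1 r2=0x90 r3=0xb1 r4=0xb1  N=1 Z=0
after  3: r0=0x78 r1=0xb1 r2=0xb1 r3=0xb1 r4=0xb1  N=1 Z=0
after  4: r0=0x78 r1=0xb1 r2=0xb1 r3=0xb1 r4=0xb1  N=1 Z=0
after  5: r0=0x78 r1=0xb1 r2=0xb1 r3=0xb1 r4=0xc9  N=1 Z=0
-- IRQ taken; context saved, return-PC = 6 --

SAVED = 0xb1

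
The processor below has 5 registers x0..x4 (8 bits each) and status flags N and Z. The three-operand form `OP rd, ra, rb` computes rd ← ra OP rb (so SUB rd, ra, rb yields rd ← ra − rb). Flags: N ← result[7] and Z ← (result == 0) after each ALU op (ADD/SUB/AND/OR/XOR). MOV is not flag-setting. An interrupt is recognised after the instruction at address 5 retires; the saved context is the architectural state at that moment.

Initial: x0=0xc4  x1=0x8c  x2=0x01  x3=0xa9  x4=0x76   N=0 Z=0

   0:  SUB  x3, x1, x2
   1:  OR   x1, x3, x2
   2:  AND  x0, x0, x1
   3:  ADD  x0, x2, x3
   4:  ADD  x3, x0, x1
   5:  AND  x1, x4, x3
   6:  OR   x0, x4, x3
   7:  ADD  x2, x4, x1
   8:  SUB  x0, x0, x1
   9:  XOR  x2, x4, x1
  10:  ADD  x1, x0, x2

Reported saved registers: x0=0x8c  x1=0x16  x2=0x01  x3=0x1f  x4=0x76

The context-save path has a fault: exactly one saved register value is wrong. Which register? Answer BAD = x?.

after  0: x0=0xc4 x1=0x8c x2=0x01 x3=0x8b x4=0x76  N=1 Z=0
after  1: x0=0xc4 x1=0x8b x2=0x01 x3=0x8b x4=0x76  N=1 Z=0
after  2: x0=0x80 x1=0x8b x2=0x01 x3=0x8b x4=0x76  N=1 Z=0
after  3: x0=0x8c x1=0x8b x2=0x01 x3=0x8b x4=0x76  N=1 Z=0
after  4: x0=0x8c x1=0x8b x2=0x01 x3=0x17 x4=0x76  N=0 Z=0
after  5: x0=0x8c x1=0x16 x2=0x01 x3=0x17 x4=0x76  N=0 Z=0
-- IRQ taken; context saved, return-PC = 6 --
mismatch: x3: reported 0x1f vs actual 0x17

BAD = x3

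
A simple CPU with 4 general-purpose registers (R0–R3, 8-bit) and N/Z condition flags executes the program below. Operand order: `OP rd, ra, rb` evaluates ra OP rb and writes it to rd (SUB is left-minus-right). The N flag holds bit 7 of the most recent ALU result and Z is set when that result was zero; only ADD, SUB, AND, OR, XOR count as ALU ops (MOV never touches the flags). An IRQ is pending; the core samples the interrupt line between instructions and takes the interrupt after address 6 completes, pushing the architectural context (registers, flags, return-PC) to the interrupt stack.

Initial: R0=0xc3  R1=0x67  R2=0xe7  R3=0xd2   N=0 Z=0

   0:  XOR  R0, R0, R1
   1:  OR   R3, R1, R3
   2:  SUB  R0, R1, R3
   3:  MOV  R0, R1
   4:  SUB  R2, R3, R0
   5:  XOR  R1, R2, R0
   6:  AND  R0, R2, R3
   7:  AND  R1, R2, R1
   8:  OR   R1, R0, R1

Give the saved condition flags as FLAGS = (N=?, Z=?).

after  0: R0=0xa4 R1=0x67 R2=0xe7 R3=0xd2  N=1 Z=0
after  1: R0=0xa4 R1=0x67 R2=0xe7 R3=0xf7  N=1 Z=0
after  2: R0=0x70 R1=0x67 R2=0xe7 R3=0xf7  N=0 Z=0
after  3: R0=0x67 R1=0x67 R2=0xe7 R3=0xf7  N=0 Z=0
after  4: R0=0x67 R1=0x67 R2=0x90 R3=0xf7  N=1 Z=0
after  5: R0=0x67 R1=0xf7 R2=0x90 R3=0xf7  N=1 Z=0
after  6: R0=0x90 R1=0xf7 R2=0x90 R3=0xf7  N=1 Z=0
-- IRQ taken; context saved, return-PC = 7 --

FLAGS = (N=1, Z=0)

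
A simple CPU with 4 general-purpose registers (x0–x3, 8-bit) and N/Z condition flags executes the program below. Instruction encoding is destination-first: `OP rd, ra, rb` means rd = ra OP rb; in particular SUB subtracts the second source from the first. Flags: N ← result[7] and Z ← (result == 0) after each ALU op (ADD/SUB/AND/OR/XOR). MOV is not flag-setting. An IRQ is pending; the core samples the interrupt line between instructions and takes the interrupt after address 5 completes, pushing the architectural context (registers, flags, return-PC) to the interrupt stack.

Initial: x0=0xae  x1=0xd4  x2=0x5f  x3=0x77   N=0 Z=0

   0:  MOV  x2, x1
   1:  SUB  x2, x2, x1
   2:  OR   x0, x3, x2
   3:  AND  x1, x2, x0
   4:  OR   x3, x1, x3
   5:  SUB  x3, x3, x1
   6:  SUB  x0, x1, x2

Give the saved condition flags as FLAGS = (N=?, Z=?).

FLAGS = (N=0, Z=0)

after  0: x0=0xae x1=0xd4 x2=0xd4 x3=0x77  N=0 Z=0
after  1: x0=0xae x1=0xd4 x2=0x00 x3=0x77  N=0 Z=1
after  2: x0=0x77 x1=0xd4 x2=0x00 x3=0x77  N=0 Z=0
after  3: x0=0x77 x1=0x00 x2=0x00 x3=0x77  N=0 Z=1
after  4: x0=0x77 x1=0x00 x2=0x00 x3=0x77  N=0 Z=0
after  5: x0=0x77 x1=0x00 x2=0x00 x3=0x77  N=0 Z=0
-- IRQ taken; context saved, return-PC = 6 --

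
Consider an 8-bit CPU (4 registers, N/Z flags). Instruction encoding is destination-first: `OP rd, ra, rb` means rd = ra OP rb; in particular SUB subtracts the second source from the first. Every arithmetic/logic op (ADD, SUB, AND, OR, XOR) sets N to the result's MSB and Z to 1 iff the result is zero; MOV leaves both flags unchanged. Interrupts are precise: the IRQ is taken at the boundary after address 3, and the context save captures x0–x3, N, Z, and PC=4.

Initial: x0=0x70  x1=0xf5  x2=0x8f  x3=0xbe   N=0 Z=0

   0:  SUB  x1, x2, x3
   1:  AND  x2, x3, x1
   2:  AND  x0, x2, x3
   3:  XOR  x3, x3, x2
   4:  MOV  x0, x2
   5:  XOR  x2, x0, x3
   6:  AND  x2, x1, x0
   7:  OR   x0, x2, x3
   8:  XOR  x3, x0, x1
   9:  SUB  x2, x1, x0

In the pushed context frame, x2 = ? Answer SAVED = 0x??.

SAVED = 0x90

after  0: x0=0x70 x1=0xd1 x2=0x8f x3=0xbe  N=1 Z=0
after  1: x0=0x70 x1=0xd1 x2=0x90 x3=0xbe  N=1 Z=0
after  2: x0=0x90 x1=0xd1 x2=0x90 x3=0xbe  N=1 Z=0
after  3: x0=0x90 x1=0xd1 x2=0x90 x3=0x2e  N=0 Z=0
-- IRQ taken; context saved, return-PC = 4 --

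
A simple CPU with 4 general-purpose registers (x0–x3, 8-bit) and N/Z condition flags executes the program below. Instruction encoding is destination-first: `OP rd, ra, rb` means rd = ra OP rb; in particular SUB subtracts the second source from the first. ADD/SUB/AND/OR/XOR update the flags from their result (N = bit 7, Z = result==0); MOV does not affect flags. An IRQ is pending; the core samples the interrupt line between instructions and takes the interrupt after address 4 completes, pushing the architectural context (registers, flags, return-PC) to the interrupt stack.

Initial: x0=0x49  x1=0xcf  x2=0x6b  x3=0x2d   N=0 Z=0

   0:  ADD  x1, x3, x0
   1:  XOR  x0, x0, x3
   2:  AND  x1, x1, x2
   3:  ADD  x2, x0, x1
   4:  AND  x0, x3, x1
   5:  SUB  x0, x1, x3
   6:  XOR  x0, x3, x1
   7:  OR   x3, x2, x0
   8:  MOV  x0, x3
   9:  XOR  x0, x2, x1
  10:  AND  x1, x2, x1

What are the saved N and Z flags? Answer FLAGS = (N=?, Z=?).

FLAGS = (N=0, Z=0)

after  0: x0=0x49 x1=0x76 x2=0x6b x3=0x2d  N=0 Z=0
after  1: x0=0x64 x1=0x76 x2=0x6b x3=0x2d  N=0 Z=0
after  2: x0=0x64 x1=0x62 x2=0x6b x3=0x2d  N=0 Z=0
after  3: x0=0x64 x1=0x62 x2=0xc6 x3=0x2d  N=1 Z=0
after  4: x0=0x20 x1=0x62 x2=0xc6 x3=0x2d  N=0 Z=0
-- IRQ taken; context saved, return-PC = 5 --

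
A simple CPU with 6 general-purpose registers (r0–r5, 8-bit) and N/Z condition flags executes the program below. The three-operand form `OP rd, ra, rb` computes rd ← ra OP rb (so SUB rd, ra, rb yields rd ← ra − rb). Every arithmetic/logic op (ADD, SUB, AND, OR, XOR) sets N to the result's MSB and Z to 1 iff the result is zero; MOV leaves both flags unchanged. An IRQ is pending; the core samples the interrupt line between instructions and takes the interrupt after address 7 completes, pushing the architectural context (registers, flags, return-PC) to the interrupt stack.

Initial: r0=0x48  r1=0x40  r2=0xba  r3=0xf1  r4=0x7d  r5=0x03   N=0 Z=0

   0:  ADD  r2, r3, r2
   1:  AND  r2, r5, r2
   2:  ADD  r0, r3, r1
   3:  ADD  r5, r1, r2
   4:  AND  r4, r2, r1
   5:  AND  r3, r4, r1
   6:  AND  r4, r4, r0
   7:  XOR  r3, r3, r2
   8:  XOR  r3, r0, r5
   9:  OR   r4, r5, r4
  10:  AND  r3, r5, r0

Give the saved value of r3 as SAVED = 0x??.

after  0: r0=0x48 r1=0x40 r2=0xab r3=0xf1 r4=0x7d r5=0x03  N=1 Z=0
after  1: r0=0x48 r1=0x40 r2=0x03 r3=0xf1 r4=0x7d r5=0x03  N=0 Z=0
after  2: r0=0x31 r1=0x40 r2=0x03 r3=0xf1 r4=0x7d r5=0x03  N=0 Z=0
after  3: r0=0x31 r1=0x40 r2=0x03 r3=0xf1 r4=0x7d r5=0x43  N=0 Z=0
after  4: r0=0x31 r1=0x40 r2=0x03 r3=0xf1 r4=0x00 r5=0x43  N=0 Z=1
after  5: r0=0x31 r1=0x40 r2=0x03 r3=0x00 r4=0x00 r5=0x43  N=0 Z=1
after  6: r0=0x31 r1=0x40 r2=0x03 r3=0x00 r4=0x00 r5=0x43  N=0 Z=1
after  7: r0=0x31 r1=0x40 r2=0x03 r3=0x03 r4=0x00 r5=0x43  N=0 Z=0
-- IRQ taken; context saved, return-PC = 8 --

SAVED = 0x03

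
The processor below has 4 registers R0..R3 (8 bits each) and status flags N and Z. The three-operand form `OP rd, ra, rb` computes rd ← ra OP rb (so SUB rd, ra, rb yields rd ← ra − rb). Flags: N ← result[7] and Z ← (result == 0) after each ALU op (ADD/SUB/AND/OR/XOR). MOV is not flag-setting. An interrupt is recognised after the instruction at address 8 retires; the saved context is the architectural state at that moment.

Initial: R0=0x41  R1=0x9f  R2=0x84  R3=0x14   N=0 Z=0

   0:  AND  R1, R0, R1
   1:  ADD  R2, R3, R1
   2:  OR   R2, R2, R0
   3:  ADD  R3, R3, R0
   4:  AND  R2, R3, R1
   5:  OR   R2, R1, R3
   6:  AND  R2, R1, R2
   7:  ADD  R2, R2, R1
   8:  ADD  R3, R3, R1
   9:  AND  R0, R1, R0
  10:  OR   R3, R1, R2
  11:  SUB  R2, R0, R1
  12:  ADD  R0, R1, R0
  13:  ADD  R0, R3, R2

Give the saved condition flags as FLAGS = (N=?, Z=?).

after  0: R0=0x41 R1=0x01 R2=0x84 R3=0x14  N=0 Z=0
after  1: R0=0x41 R1=0x01 R2=0x15 R3=0x14  N=0 Z=0
after  2: R0=0x41 R1=0x01 R2=0x55 R3=0x14  N=0 Z=0
after  3: R0=0x41 R1=0x01 R2=0x55 R3=0x55  N=0 Z=0
after  4: R0=0x41 R1=0x01 R2=0x01 R3=0x55  N=0 Z=0
after  5: R0=0x41 R1=0x01 R2=0x55 R3=0x55  N=0 Z=0
after  6: R0=0x41 R1=0x01 R2=0x01 R3=0x55  N=0 Z=0
after  7: R0=0x41 R1=0x01 R2=0x02 R3=0x55  N=0 Z=0
after  8: R0=0x41 R1=0x01 R2=0x02 R3=0x56  N=0 Z=0
-- IRQ taken; context saved, return-PC = 9 --

FLAGS = (N=0, Z=0)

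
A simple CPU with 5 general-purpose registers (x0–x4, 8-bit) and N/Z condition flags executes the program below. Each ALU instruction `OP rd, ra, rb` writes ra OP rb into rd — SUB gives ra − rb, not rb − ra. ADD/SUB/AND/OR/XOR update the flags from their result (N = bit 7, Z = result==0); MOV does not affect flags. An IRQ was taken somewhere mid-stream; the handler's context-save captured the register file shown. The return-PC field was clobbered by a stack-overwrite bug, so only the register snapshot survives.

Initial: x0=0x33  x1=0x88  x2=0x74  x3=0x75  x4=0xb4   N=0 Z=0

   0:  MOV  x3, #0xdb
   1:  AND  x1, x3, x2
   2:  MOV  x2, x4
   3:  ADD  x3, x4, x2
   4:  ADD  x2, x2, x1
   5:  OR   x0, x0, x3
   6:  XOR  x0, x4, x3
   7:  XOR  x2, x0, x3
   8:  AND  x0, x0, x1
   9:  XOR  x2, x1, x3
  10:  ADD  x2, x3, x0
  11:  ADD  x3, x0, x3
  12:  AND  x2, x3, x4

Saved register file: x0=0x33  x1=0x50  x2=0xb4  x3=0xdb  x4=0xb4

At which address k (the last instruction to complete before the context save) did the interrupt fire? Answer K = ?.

after  0: x0=0x33 x1=0x88 x2=0x74 x3=0xdb x4=0xb4  N=0 Z=0
after  1: x0=0x33 x1=0x50 x2=0x74 x3=0xdb x4=0xb4  N=0 Z=0
after  2: x0=0x33 x1=0x50 x2=0xb4 x3=0xdb x4=0xb4  N=0 Z=0
-- IRQ taken; context saved, return-PC = 3 --

K = 2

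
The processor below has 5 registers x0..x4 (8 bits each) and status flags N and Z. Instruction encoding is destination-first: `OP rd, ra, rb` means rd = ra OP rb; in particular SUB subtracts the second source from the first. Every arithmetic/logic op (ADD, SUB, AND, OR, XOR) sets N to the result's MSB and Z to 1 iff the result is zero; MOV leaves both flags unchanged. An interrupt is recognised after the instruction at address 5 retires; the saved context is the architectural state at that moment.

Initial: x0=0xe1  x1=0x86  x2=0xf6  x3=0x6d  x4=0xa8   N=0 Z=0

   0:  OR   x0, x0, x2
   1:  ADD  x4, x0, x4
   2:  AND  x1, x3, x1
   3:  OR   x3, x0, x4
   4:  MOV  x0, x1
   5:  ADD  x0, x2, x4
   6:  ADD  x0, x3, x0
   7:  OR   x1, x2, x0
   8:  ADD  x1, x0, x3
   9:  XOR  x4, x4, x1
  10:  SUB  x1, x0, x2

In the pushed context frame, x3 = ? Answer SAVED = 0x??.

SAVED = 0xff

after  0: x0=0xf7 x1=0x86 x2=0xf6 x3=0x6d x4=0xa8  N=1 Z=0
after  1: x0=0xf7 x1=0x86 x2=0xf6 x3=0x6d x4=0x9f  N=1 Z=0
after  2: x0=0xf7 x1=0x04 x2=0xf6 x3=0x6d x4=0x9f  N=0 Z=0
after  3: x0=0xf7 x1=0x04 x2=0xf6 x3=0xff x4=0x9f  N=1 Z=0
after  4: x0=0x04 x1=0x04 x2=0xf6 x3=0xff x4=0x9f  N=1 Z=0
after  5: x0=0x95 x1=0x04 x2=0xf6 x3=0xff x4=0x9f  N=1 Z=0
-- IRQ taken; context saved, return-PC = 6 --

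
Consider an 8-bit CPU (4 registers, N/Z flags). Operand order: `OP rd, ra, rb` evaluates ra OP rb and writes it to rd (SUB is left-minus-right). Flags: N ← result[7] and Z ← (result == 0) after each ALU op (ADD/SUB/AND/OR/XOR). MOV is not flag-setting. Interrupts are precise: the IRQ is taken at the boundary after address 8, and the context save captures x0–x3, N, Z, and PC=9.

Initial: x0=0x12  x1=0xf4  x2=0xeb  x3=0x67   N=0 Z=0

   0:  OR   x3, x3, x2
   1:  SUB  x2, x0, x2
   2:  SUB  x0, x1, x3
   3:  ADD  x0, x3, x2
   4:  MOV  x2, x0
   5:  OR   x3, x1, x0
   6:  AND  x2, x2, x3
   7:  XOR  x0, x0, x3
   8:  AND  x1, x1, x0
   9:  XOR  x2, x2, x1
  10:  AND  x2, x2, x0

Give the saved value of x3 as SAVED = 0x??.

SAVED = 0xf6

after  0: x0=0x12 x1=0xf4 x2=0xeb x3=0xef  N=1 Z=0
after  1: x0=0x12 x1=0xf4 x2=0x27 x3=0xef  N=0 Z=0
after  2: x0=0x05 x1=0xf4 x2=0x27 x3=0xef  N=0 Z=0
after  3: x0=0x16 x1=0xf4 x2=0x27 x3=0xef  N=0 Z=0
after  4: x0=0x16 x1=0xf4 x2=0x16 x3=0xef  N=0 Z=0
after  5: x0=0x16 x1=0xf4 x2=0x16 x3=0xf6  N=1 Z=0
after  6: x0=0x16 x1=0xf4 x2=0x16 x3=0xf6  N=0 Z=0
after  7: x0=0xe0 x1=0xf4 x2=0x16 x3=0xf6  N=1 Z=0
after  8: x0=0xe0 x1=0xe0 x2=0x16 x3=0xf6  N=1 Z=0
-- IRQ taken; context saved, return-PC = 9 --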